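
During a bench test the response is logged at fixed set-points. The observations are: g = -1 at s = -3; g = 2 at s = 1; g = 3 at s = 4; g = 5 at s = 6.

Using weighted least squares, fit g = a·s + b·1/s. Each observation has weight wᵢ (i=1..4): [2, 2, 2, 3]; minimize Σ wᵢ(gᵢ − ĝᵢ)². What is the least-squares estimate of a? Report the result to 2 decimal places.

The normal system XᵀWX·[a, b]ᵀ = XᵀWg is [[160, 9]; [9, 175/72]]·[a, b]ᵀ = [124, 26/3]ᵀ.
Eliminating b: (175/72)·(row 1) − 9·(row 2) gives (2771/9)·a = (175/72)·124 − 9·(26/3) = 4021/18, so a = 4021/5542.
Then b = ((26/3) − 9·(4021/5542))/(175/72) = 2436/2771.

a = 0.73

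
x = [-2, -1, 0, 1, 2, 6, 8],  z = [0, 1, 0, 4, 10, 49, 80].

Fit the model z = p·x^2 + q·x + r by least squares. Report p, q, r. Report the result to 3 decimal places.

Entries of MᵀM: Σx^2·x^2 = 5426, Σx^2·x = 728, Σx^2 = 110, Σx·x = 110, Σx = 14, Σ1 = 7.
Moment sums: Σx^2·z = 6929, Σx·z = 957, Σz = 144.
Solving the 3×3 system (Gaussian elimination) gives p = 149701/157938, q = 361127/157938, r = 29052/26323.

p = 0.948, q = 2.287, r = 1.104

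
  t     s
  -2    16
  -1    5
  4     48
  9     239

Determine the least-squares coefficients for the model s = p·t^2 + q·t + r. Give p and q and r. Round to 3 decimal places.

p = 2.989, q = -0.586, r = 2.248

Setting ∂/∂p … = 0 gives: 6834·p + 784·q + 102·r = 20196;  784·p + 102·q + 10·r = 2306;  102·p + 10·q + 4·r = 308.
(Σt^2·t^2 = 6834, Σt^2·t = 784, Σt^2 = 102, Σt·t = 102, Σt = 10, Σ1 = 4, Σt^2·s = 20196, Σt·s = 2306, Σs = 308.)
Solving the 3×3 system (Gaussian elimination) gives p = 13779/4610, q = -2703/4610, r = 10363/4610.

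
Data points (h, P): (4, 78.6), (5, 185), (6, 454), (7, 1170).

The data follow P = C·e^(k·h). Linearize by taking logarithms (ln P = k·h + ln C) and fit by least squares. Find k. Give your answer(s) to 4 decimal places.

With ln Pᵢ as the transformed response and hᵢ as the regressor:
Σh = 22.0000, Σ(h)² = 126.0000, Σln P = 22.7676, Σh·ln P = 129.7212.
Normal system: [[126.0000, 22.0000]; [22.0000, 4]]·[k, ln C]ᵀ = [129.7212, 22.7676]ᵀ.
Δ = 126.0000·4 − (22.0000)² = 20.0000; k = (129.7212·4 − 22.0000·22.7676)/20.0000 = 0.89989, ln C = (126.0000·22.7676 − 22.0000·129.7212)/20.0000 = 0.74250.

k = 0.8999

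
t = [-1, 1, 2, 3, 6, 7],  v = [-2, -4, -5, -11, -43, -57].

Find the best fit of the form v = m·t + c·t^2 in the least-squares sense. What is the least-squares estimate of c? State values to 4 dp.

c = -1.1064

Sums needed: Σt·t = 100, Σt·t^2 = 594, Σt^2·t^2 = 3796.
Right-hand side: Σt·v = -702, Σt^2·v = -4466.
AᵀA·[m, c]ᵀ = Aᵀv becomes [[100, 594]; [594, 3796]]·[m, c]ᵀ = [-702, -4466]ᵀ.
Eliminating c: 3796·(row 1) − 594·(row 2) gives 26764·m = 3796·(-702) − 594·(-4466) = -11988, so m = -2997/6691.
Then c = ((-4466) − 594·(-2997/6691))/3796 = -7403/6691.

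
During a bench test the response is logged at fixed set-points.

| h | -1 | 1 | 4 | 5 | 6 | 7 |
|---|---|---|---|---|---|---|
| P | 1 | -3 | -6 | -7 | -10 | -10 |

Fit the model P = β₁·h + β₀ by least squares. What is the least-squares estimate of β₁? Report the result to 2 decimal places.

The normal equations are: 128·β₁ + 22·β₀ = -193;  22·β₁ + 6·β₀ = -35.
Δ = 128·6 − 22² = 284.
β₁ = ((-193)·6 − 22·(-35))/284 = -97/71; β₀ = (128·(-35) − 22·(-193))/284 = -117/142.

β₁ = -1.37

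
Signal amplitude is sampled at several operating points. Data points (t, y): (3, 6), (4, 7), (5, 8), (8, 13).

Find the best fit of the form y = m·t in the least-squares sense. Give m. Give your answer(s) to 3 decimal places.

The normal system XᵀX·[m]ᵀ = Xᵀy is [[114]]·[m]ᵀ = [190]ᵀ.
Hence m = 190 / 114 ≈ 1.66667.

m = 1.667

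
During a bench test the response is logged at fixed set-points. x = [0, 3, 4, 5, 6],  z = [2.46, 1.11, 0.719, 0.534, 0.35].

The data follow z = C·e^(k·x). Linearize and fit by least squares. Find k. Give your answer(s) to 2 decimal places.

k = -0.32

Let Y = ln z. Fitting Y = k·x + ln C by least squares:
AᵀA = [[86.0000, 18.0000]; [18.0000, 5]], rhs = [-10.4422, -1.0026]ᵀ  (here Σx = 18.0000, Σ(x)² = 86.0000, Σln z = -1.0026, Σx·ln z = -10.4422).
Δ = 86.0000·5 − (18.0000)² = 106.0000; k = (-10.4422·5 − 18.0000·-1.0026)/106.0000 = -0.32231, ln C = (86.0000·-1.0026 − 18.0000·-10.4422)/106.0000 = 0.95982.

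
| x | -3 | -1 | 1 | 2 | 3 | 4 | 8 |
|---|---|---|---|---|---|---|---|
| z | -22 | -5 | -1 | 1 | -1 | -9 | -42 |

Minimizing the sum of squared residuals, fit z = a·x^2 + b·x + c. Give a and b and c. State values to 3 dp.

a = -1.021, b = 3.142, c = -2.405

The normal equations are: 4532·a + 584·b + 104·c = -3041;  584·a + 104·b + 14·c = -303;  104·a + 14·b + 7·c = -79.
(Σx^2·x^2 = 4532, Σx^2·x = 584, Σx^2 = 104, Σx·x = 104, Σx = 14, Σ1 = 7, Σx^2·z = -3041, Σx·z = -303, Σz = -79.)
Solving the 3×3 system (Gaussian elimination) gives a = -152939/149844, b = 470759/149844, c = -60063/24974.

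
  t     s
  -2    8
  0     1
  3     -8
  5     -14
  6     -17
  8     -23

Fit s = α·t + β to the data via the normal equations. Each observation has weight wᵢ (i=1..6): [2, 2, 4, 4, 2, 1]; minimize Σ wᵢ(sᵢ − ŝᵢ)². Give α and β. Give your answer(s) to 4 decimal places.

α = -3.0823, β = 1.3966

Entries of MᵀWM: Σwᵢ·t·t = 280, Σwᵢ·t = 48, Σwᵢ·1 = 15.
Moment sums: Σwᵢ·t·s = -796, Σwᵢ·s = -127.
MᵀWM·[α, β]ᵀ = MᵀWs becomes [[280, 48]; [48, 15]]·[α, β]ᵀ = [-796, -127]ᵀ.
det = 280·15 − 48² = 1896.
α = ((-796)·15 − 48·(-127))/1896 = -487/158; β = (280·(-127) − 48·(-796))/1896 = 331/237.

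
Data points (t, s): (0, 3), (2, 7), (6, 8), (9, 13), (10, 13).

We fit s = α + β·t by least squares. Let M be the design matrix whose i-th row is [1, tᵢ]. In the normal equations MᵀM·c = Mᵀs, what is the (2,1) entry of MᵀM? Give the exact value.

Row 2 ↔ basis t, column 1 ↔ basis 1, so (MᵀM)_{2,1} = Σᵢ t = (0)·(1) + (2)·(1) + (6)·(1) + (9)·(1) + (10)·(1) = 27.

27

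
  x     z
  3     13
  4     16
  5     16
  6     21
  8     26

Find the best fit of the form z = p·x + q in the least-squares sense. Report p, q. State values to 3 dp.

p = 2.608, q = 4.838

Forming AᵀA = [[150, 26]; [26, 5]] and Aᵀz = [517, 92]ᵀ gives AᵀA·[p, q]ᵀ = Aᵀz.
Δ = 150·5 − 26² = 74.
p = (517·5 − 26·92)/74 = 193/74; q = (150·92 − 26·517)/74 = 179/37.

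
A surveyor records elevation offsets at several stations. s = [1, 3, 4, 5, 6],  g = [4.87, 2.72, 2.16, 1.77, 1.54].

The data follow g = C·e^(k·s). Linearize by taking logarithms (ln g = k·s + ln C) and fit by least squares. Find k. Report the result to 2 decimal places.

With ln gᵢ as the transformed response and sᵢ as the regressor:
AᵀA = [[87.0000, 19.0000]; [19.0000, 5]], rhs = [13.1110, 4.3566]ᵀ  (here Σs = 19.0000, Σ(s)² = 87.0000, Σln g = 4.3566, Σs·ln g = 13.1110).
Δ = 87.0000·5 − (19.0000)² = 74.0000; k = (13.1110·5 − 19.0000·4.3566)/74.0000 = -0.23271, ln C = (87.0000·4.3566 − 19.0000·13.1110)/74.0000 = 1.75560.

k = -0.23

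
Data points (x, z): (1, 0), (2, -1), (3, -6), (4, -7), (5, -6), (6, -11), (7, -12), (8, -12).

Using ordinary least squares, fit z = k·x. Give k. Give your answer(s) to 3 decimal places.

MᵀM·[k]ᵀ = Mᵀz reads: 204·k = -324.
k = (-324)/204 = -1.58824.

k = -1.588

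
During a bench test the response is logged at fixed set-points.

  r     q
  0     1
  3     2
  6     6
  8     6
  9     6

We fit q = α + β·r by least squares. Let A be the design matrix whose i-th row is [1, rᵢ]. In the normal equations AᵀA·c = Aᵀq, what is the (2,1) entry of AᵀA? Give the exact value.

26

Row 2 ↔ basis r, column 1 ↔ basis 1, so (AᵀA)_{2,1} = Σᵢ r = (0)·(1) + (3)·(1) + (6)·(1) + (8)·(1) + (9)·(1) = 26.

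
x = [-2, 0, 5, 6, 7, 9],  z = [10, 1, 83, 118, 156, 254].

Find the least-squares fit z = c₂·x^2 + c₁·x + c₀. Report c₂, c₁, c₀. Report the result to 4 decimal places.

With design matrix A, AᵀA = [[10899, 1405, 195]; [1405, 195, 25]; [195, 25, 6]] and Aᵀz = [34581, 4481, 622]ᵀ.
Row-reducing yields c₂ = 111289/37968, c₁ = 106339/63280, c₀ = 13319/9492.

c₂ = 2.9311, c₁ = 1.6805, c₀ = 1.4032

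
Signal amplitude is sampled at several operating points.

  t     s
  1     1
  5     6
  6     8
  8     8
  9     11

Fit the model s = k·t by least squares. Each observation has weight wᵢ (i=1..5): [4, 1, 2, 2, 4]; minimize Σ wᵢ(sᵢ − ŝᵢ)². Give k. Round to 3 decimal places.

k = 1.183

The normal system XᵀWX·[k]ᵀ = XᵀWs is [[553]]·[k]ᵀ = [654]ᵀ.
k = 654/553 = 1.18264.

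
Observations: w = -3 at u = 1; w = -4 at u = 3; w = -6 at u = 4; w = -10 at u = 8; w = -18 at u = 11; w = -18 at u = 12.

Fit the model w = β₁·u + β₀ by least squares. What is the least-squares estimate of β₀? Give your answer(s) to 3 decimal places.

Normal-equation sums: Σu·u = 355, Σu = 39, Σ1 = 6.
Right-hand side: Σu·w = -533, Σw = -59.
Eliminating β₀: 6·(row 1) − 39·(row 2) gives 609·β₁ = 6·(-533) − 39·(-59) = -897, so β₁ = -299/203.
Then β₀ = ((-59) − 39·(-299/203))/6 = -158/609.

β₀ = -0.259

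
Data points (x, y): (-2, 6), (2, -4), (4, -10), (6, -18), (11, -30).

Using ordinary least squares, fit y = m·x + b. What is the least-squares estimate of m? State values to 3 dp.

m = -2.832

MᵀM·[m, b]ᵀ = Mᵀy reads: 181·m + 21·b = -498;  21·m + 5·b = -56.
Eliminating b: 5·(row 1) − 21·(row 2) gives 464·m = 5·(-498) − 21·(-56) = -1314, so m = -657/232.
Then b = ((-56) − 21·(-657/232))/5 = 161/232.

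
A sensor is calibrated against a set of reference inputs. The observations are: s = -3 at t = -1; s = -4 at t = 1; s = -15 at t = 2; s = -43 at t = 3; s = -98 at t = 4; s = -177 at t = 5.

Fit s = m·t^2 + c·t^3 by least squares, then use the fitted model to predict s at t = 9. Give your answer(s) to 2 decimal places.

AᵀA·[m, c]ᵀ = Aᵀs reads: 980·m + 4424·c = -6447;  4424·m + 20516·c = -29679.
(Σt^2·t^2 = 980, Σt^2·t^3 = 4424, Σt^3·t^3 = 20516, Σt^2·s = -6447, Σt^3·s = -29679.)
Eliminating c: 20516·(row 1) − 4424·(row 2) gives 533904·m = 20516·(-6447) − 4424·(-29679) = -966756, so m = -11509/6356.
Then c = ((-29679) − 4424·(-11509/6356))/20516 = -959/908.
At t = 9: ŝ = (-11509/6356)·(81) + (-959/908)·(729) = -2913003/3178.

ŝ = -916.62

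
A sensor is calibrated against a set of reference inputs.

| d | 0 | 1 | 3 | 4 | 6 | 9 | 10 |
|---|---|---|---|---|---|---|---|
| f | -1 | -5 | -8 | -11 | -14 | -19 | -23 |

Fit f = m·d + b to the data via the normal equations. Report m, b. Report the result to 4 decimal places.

Setting ∂/∂m … = 0 gives: 243·m + 33·b = -558;  33·m + 7·b = -81.
(Σd·d = 243, Σd = 33, Σ1 = 7, Σd·f = -558, Σf = -81.)
Eliminating b: 7·(row 1) − 33·(row 2) gives 612·m = 7·(-558) − 33·(-81) = -1233, so m = -137/68.
Then b = ((-81) − 33·(-137/68))/7 = -141/68.

m = -2.0147, b = -2.0735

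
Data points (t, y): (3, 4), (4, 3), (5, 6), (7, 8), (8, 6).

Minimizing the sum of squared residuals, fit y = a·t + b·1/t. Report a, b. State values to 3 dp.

a = 0.864, b = 3.423

Sums needed: Σt·t = 163, Σt·1/t = 5, Σ1/t·1/t = 176149/705600.
Moment sums: Σt·y = 158, Σ1/t·y = 1087/210.
det = 163·(176149/705600) − 5² = 11072287/705600.
a = (158·(176149/705600) − 5·(1087/210))/(11072287/705600) = 329998/381803; b = (163·(1087/210) − 5·158)/(11072287/705600) = 1307040/381803.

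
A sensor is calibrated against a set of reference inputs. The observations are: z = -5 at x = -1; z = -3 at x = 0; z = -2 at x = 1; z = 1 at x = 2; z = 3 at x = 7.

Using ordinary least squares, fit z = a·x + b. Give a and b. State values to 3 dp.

a = 0.948, b = -2.907

The normal equations are: 55·a + 9·b = 26;  9·a + 5·b = -6.
(Σx·x = 55, Σx = 9, Σ1 = 5, Σx·z = 26, Σz = -6.)
det = 55·5 − 9² = 194.
a = (26·5 − 9·(-6))/194 = 92/97; b = (55·(-6) − 9·26)/194 = -282/97.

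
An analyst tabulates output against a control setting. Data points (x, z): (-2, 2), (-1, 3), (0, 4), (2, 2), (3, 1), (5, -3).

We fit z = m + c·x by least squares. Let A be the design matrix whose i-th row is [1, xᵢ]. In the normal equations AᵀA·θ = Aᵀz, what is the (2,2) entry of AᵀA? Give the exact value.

43

Row 2 ↔ basis x, column 2 ↔ basis x, so (AᵀA)_{2,2} = Σᵢ (x)·(x) = (-2)·(-2) + (-1)·(-1) + (0)·(0) + (2)·(2) + (3)·(3) + (5)·(5) = 43.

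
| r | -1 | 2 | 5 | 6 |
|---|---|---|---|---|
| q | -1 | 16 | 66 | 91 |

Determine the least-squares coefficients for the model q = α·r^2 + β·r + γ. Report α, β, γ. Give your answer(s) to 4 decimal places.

MᵀM·[α, β, γ]ᵀ = Mᵀq reads: 1938·α + 348·β + 66·γ = 4989;  348·α + 66·β + 12·γ = 909;  66·α + 12·β + 4·γ = 172.
Inverting the 3×3 Gram matrix, [α, β, γ]ᵀ = [62/33, 1223/330, 97/110]ᵀ.

α = 1.8788, β = 3.7061, γ = 0.8818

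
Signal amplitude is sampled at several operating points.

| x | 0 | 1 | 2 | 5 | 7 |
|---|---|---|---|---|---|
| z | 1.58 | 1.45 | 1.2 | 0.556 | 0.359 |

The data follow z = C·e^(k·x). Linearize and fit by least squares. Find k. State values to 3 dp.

With ln zᵢ as the transformed response and xᵢ as the regressor:
Σx = 15.0000, Σ(x)² = 79.0000, Σln z = -0.6001, Σx·ln z = -9.3698.
Equations: 79.0000·k + 15.0000·ln C = -9.3698;  15.0000·k + 5·ln C = -0.6001.
Solving (det = 170.0000): k = -0.22263, ln C = 0.54787.

k = -0.223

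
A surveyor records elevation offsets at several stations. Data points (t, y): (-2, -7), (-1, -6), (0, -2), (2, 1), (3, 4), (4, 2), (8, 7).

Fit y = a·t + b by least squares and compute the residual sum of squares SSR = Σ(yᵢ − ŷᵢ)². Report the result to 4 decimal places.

Sums needed: Σt·t = 98, Σt = 14, Σ1 = 7.
Moment sums: Σt·y = 98, Σy = -1.
Δ = 98·7 − 14² = 490.
a = (98·7 − 14·(-1))/490 = 10/7; b = (98·(-1) − 14·98)/490 = -3.
Residuals: -8/7, -11/7, 1, 8/7, 19/7, -5/7, -10/7; SSR = 16.

SSR = 16.0000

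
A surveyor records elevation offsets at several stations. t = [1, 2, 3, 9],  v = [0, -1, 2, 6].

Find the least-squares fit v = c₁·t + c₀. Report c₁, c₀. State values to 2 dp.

c₁ = 0.82, c₀ = -1.32

Compute the Gram sums: Σt·t = 95, Σt = 15, Σ1 = 4.
Right-hand side: Σt·v = 58, Σv = 7.
Eliminating c₀: 4·(row 1) − 15·(row 2) gives 155·c₁ = 4·58 − 15·7 = 127, so c₁ = 127/155.
Then c₀ = (7 − 15·(127/155))/4 = -41/31.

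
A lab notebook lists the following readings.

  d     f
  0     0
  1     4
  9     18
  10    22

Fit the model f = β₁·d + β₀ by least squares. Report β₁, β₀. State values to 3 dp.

β₁ = 2.024, β₀ = 0.878

Setting ∂/∂β₁ … = 0 gives: 182·β₁ + 20·β₀ = 386;  20·β₁ + 4·β₀ = 44.
(Σd·d = 182, Σd = 20, Σ1 = 4, Σd·f = 386, Σf = 44.)
det = 182·4 − 20² = 328.
β₁ = (386·4 − 20·44)/328 = 83/41; β₀ = (182·44 − 20·386)/328 = 36/41.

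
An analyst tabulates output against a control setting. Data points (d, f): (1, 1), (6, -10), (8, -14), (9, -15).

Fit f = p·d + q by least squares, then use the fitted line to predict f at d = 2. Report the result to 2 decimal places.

f̂ = -1.29

Setting ∂/∂p … = 0 gives: 182·p + 24·q = -306;  24·p + 4·q = -38.
Eliminating q: 4·(row 1) − 24·(row 2) gives 152·p = 4·(-306) − 24·(-38) = -312, so p = -39/19.
Then q = ((-38) − 24·(-39/19))/4 = 107/38.
At d = 2: f̂ = (-39/19)·(2) + (107/38)·(1) = -49/38.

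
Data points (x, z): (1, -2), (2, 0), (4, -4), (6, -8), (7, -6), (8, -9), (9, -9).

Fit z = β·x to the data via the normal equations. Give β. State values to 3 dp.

Forming MᵀM = [[251]] and Mᵀz = [-261]ᵀ gives MᵀM·[β]ᵀ = Mᵀz.
Hence β = -261 / 251 ≈ -1.03984.

β = -1.040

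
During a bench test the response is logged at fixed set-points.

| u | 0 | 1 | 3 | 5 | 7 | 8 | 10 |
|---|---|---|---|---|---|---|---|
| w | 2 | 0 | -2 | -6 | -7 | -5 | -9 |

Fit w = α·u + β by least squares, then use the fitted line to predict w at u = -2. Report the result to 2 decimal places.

ŵ = 3.08

From the data, Σu·u = 248, Σu = 34, Σ1 = 7.
Right-hand side: Σu·w = -215, Σw = -27.
Eliminating β: 7·(row 1) − 34·(row 2) gives 580·α = 7·(-215) − 34·(-27) = -587, so α = -587/580.
Then β = ((-27) − 34·(-587/580))/7 = 307/290.
At u = -2: ŵ = (-587/580)·(-2) + (307/290)·(1) = 447/145.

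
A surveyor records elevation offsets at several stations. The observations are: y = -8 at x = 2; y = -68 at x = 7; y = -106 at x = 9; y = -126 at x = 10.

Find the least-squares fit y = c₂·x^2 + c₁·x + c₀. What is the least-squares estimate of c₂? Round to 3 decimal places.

From the data, Σx^2·x^2 = 18978, Σx^2·x = 2080, Σx^2 = 234, Σx·x = 234, Σx = 28, Σ1 = 4.
Moment sums: Σx^2·y = -24550, Σx·y = -2706, Σy = -308.
MᵀM·[c₂, c₁, c₀]ᵀ = Mᵀy becomes [[18978, 2080, 234]; [2080, 234, 28]; [234, 28, 4]]·[c₂, c₁, c₀]ᵀ = [-24550, -2706, -308]ᵀ.
Inverting the 3×3 Gram matrix, [c₂, c₁, c₀]ᵀ = [-2558/2809, -10903/2809, 9671/2809]ᵀ.

c₂ = -0.911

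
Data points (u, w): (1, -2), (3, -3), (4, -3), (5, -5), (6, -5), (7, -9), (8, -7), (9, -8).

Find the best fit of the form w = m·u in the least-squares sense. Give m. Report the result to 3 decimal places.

Sums needed: Σu·u = 281.
For Xᵀw: Σu·w = -269.
m = (-269)/281 = -0.957295.

m = -0.957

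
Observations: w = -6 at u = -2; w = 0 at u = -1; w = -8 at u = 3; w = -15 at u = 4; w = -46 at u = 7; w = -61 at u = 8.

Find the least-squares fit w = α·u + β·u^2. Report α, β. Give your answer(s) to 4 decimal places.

α = 0.4158, β = -1.0048

Compute the Gram sums: Σu·u = 143, Σu·u^2 = 937, Σu^2·u^2 = 6851.
For Mᵀw: Σu·w = -882, Σu^2·w = -6494.
So MᵀM·[α, β]ᵀ = Mᵀw: [[143, 937]; [937, 6851]]·[α, β]ᵀ = [-882, -6494]ᵀ.
Δ = 143·6851 − 937² = 101724.
α = ((-882)·6851 − 937·(-6494))/101724 = 10574/25431; β = (143·(-6494) − 937·(-882))/101724 = -25552/25431.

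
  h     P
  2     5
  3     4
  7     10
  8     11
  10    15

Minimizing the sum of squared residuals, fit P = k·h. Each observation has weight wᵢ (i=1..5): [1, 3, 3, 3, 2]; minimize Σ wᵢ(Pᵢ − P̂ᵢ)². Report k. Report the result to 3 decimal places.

The normal equations are: 570·k = 820.
k = 820/570 = 1.4386.

k = 1.439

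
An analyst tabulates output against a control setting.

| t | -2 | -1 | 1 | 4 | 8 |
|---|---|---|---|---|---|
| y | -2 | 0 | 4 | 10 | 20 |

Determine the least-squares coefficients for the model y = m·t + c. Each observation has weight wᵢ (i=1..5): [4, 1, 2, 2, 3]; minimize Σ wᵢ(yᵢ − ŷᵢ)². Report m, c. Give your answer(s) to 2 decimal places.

m = 2.19, c = 2.11

Forming XᵀWX = [[243, 25]; [25, 12]] and XᵀWy = [584, 80]ᵀ gives XᵀWX·[m, c]ᵀ = XᵀWy.
Determinant 243·12 − 25² = 2291.
m = (584·12 − 25·80)/2291 = 5008/2291; c = (243·80 − 25·584)/2291 = 4840/2291.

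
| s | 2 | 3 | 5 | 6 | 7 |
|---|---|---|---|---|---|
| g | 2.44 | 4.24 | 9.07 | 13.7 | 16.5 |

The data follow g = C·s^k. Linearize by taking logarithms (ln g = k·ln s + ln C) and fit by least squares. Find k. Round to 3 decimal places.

k = 1.548

Let Y = ln g. Fitting Y = k·ln s + ln C by least squares:
Σln s = 7.1389, Σ(ln s)² = 11.2747, Σln g = 9.9623, Σln s·ln g = 15.8989.
Equations: 11.2747·k + 7.1389·ln C = 15.8989;  7.1389·k + 5·ln C = 9.9623.
Solving (det = 5.4099): k = 1.54810, ln C = -0.21788.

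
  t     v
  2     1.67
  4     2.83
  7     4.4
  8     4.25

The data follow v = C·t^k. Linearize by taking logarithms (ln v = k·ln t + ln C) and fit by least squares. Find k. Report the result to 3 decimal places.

With ln vᵢ as the transformed response and ln tᵢ as the regressor:
Σln t = 6.1048, Σ(ln t)² = 10.5129, Σln v = 4.4816, Σln t·ln v = 7.6894.
Equations: 10.5129·k + 6.1048·ln C = 7.6894;  6.1048·k + 4·ln C = 4.4816.
Δ = 10.5129·4 − (6.1048)² = 4.7831; k = (7.6894·4 − 6.1048·4.4816)/4.7831 = 0.71049, ln C = (10.5129·4.4816 − 6.1048·7.6894)/4.7831 = 0.03605.

k = 0.710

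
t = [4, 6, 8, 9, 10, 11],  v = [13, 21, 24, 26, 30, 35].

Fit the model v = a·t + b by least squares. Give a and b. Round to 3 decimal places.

Entries of AᵀA: Σt·t = 418, Σt = 48, Σ1 = 6.
Moment sums: Σt·v = 1289, Σv = 149.
So AᵀA·[a, b]ᵀ = Aᵀv: [[418, 48]; [48, 6]]·[a, b]ᵀ = [1289, 149]ᵀ.
det = 418·6 − 48² = 204.
a = (1289·6 − 48·149)/204 = 97/34; b = (418·149 − 48·1289)/204 = 205/102.

a = 2.853, b = 2.010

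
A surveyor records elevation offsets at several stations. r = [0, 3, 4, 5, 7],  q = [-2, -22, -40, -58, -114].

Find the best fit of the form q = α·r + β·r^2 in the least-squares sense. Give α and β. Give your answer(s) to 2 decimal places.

From the data, Σr·r = 99, Σr·r^2 = 559, Σr^2·r^2 = 3363.
Right-hand side: Σr·q = -1314, Σr^2·q = -7874.
Normal equations: [[99, 559]; [559, 3363]]·[α, β]ᵀ = [-1314, -7874]ᵀ.
Δ = 99·3363 − 559² = 20456.
α = ((-1314)·3363 − 559·(-7874))/20456 = -2177/2557; β = (99·(-7874) − 559·(-1314))/20456 = -5625/2557.

α = -0.85, β = -2.20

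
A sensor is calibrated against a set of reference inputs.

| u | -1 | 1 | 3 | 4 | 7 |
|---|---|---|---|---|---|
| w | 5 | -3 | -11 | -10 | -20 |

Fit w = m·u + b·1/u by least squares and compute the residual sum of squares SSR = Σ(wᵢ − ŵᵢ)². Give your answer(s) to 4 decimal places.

SSR = 9.0460

Compute the Gram sums: Σu·u = 76, Σu·1/u = 5, Σ1/u·1/u = 15481/7056.
Moment sums: Σu·w = -221, Σ1/u·w = -715/42.
Δ = 76·(15481/7056) − 5² = 250039/1764.
m = ((-221)·(15481/7056) − 5·(-715/42))/(250039/1764) = -46241/16396; b = (76·(-715/42) − 5·(-221))/(250039/1764) = -5460/4099.
Residuals: 13899/16396, 18893/16396, -34353/16396, 6616/4099, -1113/16396; SSR = 148319/16396.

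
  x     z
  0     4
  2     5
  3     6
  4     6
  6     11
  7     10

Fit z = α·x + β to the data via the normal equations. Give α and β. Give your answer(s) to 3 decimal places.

From the data, Σx·x = 114, Σx = 22, Σ1 = 6.
And Σx·z = 188, Σz = 42.
So MᵀM·[α, β]ᵀ = Mᵀz: [[114, 22]; [22, 6]]·[α, β]ᵀ = [188, 42]ᵀ.
Determinant 114·6 − 22² = 200.
α = (188·6 − 22·42)/200 = 51/50; β = (114·42 − 22·188)/200 = 163/50.

α = 1.020, β = 3.260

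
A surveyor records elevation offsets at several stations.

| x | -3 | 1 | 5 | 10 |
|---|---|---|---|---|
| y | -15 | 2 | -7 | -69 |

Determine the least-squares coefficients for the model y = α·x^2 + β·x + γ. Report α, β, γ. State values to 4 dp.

The normal equations are: 10707·α + 1099·β + 135·γ = -7208;  1099·α + 135·β + 13·γ = -678;  135·α + 13·β + 4·γ = -89.
Inverting the 3×3 Gram matrix, [α, β, γ]ᵀ = [-16659/16819, 346/121, 2883/1529]ᵀ.

α = -0.9905, β = 2.8595, γ = 1.8855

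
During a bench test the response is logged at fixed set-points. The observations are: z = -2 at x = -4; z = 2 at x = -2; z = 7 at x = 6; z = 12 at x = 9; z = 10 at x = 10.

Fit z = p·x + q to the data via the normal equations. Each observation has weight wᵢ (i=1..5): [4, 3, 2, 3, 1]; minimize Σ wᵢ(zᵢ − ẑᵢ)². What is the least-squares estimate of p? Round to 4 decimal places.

p = 0.9370

With design matrix M, MᵀWM = [[491, 27]; [27, 13]] and MᵀWz = [528, 58]ᵀ.
Determinant 491·13 − 27² = 5654.
p = (528·13 − 27·58)/5654 = 2649/2827; q = (491·58 − 27·528)/5654 = 7111/2827.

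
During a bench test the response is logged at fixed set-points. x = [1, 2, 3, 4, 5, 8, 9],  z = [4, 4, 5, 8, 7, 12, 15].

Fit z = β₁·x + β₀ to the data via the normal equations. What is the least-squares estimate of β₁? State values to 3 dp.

Sums needed: Σx·x = 200, Σx = 32, Σ1 = 7.
And Σx·z = 325, Σz = 55.
Normal equations: [[200, 32]; [32, 7]]·[β₁, β₀]ᵀ = [325, 55]ᵀ.
Eliminating β₀: 7·(row 1) − 32·(row 2) gives 376·β₁ = 7·325 − 32·55 = 515, so β₁ = 515/376.
Then β₀ = (55 − 32·(515/376))/7 = 75/47.

β₁ = 1.370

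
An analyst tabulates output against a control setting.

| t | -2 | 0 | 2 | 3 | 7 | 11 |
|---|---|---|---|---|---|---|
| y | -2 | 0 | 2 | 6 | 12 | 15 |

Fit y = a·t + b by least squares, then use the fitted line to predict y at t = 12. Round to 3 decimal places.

The normal system AᵀA·[a, b]ᵀ = Aᵀy is [[187, 21]; [21, 6]]·[a, b]ᵀ = [275, 33]ᵀ.
Determinant 187·6 − 21² = 681.
a = (275·6 − 21·33)/681 = 319/227; b = (187·33 − 21·275)/681 = 132/227.
At t = 12: ŷ = (319/227)·(12) + (132/227)·(1) = 3960/227.

ŷ = 17.445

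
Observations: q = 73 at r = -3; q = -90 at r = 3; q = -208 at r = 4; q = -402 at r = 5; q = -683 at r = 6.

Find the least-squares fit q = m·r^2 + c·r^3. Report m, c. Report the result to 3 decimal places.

m = -0.976, c = -3.005

The normal equations are: 2339·m + 11925·c = -38119;  11925·m + 67835·c = -215491.
(Σr^2·r^2 = 2339, Σr^2·r^3 = 11925, Σr^3·r^3 = 67835, Σr^2·q = -38119, Σr^3·q = -215491.)
det = 2339·67835 − 11925² = 16460440.
m = ((-38119)·67835 − 11925·(-215491))/16460440 = -1607219/1646044; c = (2339·(-215491) − 11925·(-38119))/16460440 = -24732187/8230220.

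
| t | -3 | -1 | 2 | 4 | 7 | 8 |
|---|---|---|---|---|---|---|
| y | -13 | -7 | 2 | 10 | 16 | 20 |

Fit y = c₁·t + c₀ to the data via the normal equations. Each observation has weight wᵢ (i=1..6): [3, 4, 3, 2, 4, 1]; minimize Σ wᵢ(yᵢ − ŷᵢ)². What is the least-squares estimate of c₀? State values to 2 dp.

c₀ = -3.90

Setting ∂/∂c₁ … = 0 gives: 335·c₁ + 37·c₀ = 845;  37·c₁ + 17·c₀ = 43.
det = 335·17 − 37² = 4326.
c₁ = (845·17 − 37·43)/4326 = 2129/721; c₀ = (335·43 − 37·845)/4326 = -2810/721.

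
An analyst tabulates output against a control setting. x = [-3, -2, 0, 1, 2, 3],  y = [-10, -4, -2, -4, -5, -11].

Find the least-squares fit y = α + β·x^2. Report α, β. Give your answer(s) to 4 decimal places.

Normal-equation sums: Σ1 = 6, Σx^2 = 27, Σx^2·x^2 = 195.
Right-hand side: Σy = -36, Σx^2·y = -229.
AᵀA·[α, β]ᵀ = Aᵀy becomes [[6, 27]; [27, 195]]·[α, β]ᵀ = [-36, -229]ᵀ.
Determinant 6·195 − 27² = 441.
α = ((-36)·195 − 27·(-229))/441 = -93/49; β = (6·(-229) − 27·(-36))/441 = -134/147.

α = -1.8980, β = -0.9116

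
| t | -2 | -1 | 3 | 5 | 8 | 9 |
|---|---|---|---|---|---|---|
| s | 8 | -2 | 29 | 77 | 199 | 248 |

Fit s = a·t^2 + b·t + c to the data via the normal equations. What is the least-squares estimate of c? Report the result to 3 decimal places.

c = -2.340

Forming AᵀA = [[11380, 1384, 184]; [1384, 184, 22]; [184, 22, 6]] and Aᵀs = [35040, 4282, 559]ᵀ gives AᵀA·[a, b, c]ᵀ = Aᵀs.
Row-reducing yields a = 99721/33639, b = 84349/67278, c = -26239/11213.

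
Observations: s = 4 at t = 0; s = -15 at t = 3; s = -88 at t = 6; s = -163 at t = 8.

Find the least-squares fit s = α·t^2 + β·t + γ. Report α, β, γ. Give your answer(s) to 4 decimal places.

α = -2.8629, β = 1.9521, γ = 4.2165

Forming MᵀM = [[5473, 755, 109]; [755, 109, 17]; [109, 17, 4]] and Mᵀs = [-13735, -1877, -262]ᵀ gives MᵀM·[α, β, γ]ᵀ = Mᵀs.
Solving the 3×3 system (Gaussian elimination) gives α = -4363/1524, β = 2975/1524, γ = 1071/254.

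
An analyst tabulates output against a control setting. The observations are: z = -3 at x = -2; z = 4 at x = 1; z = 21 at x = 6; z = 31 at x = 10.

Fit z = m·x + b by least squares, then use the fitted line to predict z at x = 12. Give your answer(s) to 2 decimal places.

Setting ∂/∂m … = 0 gives: 141·m + 15·b = 446;  15·m + 4·b = 53.
Δ = 141·4 − 15² = 339.
m = (446·4 − 15·53)/339 = 989/339; b = (141·53 − 15·446)/339 = 261/113.
At x = 12: ẑ = (989/339)·(12) + (261/113)·(1) = 4217/113.

ẑ = 37.32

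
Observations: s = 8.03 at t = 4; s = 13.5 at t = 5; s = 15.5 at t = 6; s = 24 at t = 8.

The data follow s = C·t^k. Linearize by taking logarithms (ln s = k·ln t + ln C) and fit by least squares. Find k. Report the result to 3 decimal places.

Linearized form: ln s = k·ln t + ln C. From the 4 transformed points,
Sums: Σln t = 6.8669, Σ(ln t)² = 12.0466, Σln s = 10.6048, Σln t·ln s = 18.5963.
Normal system: [[12.0466, 6.8669]; [6.8669, 4]]·[k, ln C]ᵀ = [18.5963, 10.6048]ᵀ.
Solving (det = 1.0316): k = 1.51507, ln C = 0.05022.

k = 1.515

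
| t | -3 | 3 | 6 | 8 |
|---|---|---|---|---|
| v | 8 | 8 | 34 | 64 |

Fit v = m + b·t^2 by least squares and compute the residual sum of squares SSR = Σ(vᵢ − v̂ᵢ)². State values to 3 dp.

SSR = 1.622

Compute the Gram sums: Σ1 = 4, Σt^2 = 118, Σt^2·t^2 = 5554.
For Mᵀv: Σv = 114, Σt^2·v = 5464.
Normal equations: [[4, 118]; [118, 5554]]·[m, b]ᵀ = [114, 5464]ᵀ.
Eliminating b: 5554·(row 1) − 118·(row 2) gives 8292·m = 5554·114 − 118·5464 = -11596, so m = -2899/2073.
Then b = (5464 − 118·(-2899/2073))/5554 = 2101/2073.
Residuals: 574/2073, 574/2073, -2255/2073, 369/691; SSR = 3362/2073.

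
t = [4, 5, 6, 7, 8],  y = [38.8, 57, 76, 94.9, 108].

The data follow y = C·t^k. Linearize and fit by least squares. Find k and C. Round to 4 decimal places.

Taking logs, ln y = k·ln t + ln C, so regress ln y on ln t.
XᵀX = [[15.8331, 8.8128]; [8.8128, 5]], rhs = [37.9339, 21.2672]ᵀ  (here Σln t = 8.8128, Σ(ln t)² = 15.8331, Σln y = 21.2672, Σln t·ln y = 37.9339).
Δ = 15.8331·5 − (8.8128)² = 1.4995; k = (37.9339·5 − 8.8128·21.2672)/1.4995 = 1.49745, ln C = (15.8331·21.2672 − 8.8128·37.9339)/1.4995 = 1.61408, so C = exp(1.61408) = 5.02324.

k = 1.4974, C = 5.0232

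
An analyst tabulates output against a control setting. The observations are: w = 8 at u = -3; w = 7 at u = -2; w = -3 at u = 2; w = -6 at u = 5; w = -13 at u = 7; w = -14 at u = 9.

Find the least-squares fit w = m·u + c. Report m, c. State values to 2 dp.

m = -1.93, c = 2.30

The normal equations are: 172·m + 18·c = -291;  18·m + 6·c = -21.
(Σu·u = 172, Σu = 18, Σ1 = 6, Σu·w = -291, Σw = -21.)
Δ = 172·6 − 18² = 708.
m = ((-291)·6 − 18·(-21))/708 = -114/59; c = (172·(-21) − 18·(-291))/708 = 271/118.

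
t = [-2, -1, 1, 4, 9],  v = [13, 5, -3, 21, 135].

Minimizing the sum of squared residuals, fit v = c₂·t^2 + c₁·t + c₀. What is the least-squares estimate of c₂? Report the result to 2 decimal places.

c₂ = 1.99

Normal-equation sums: Σt^2·t^2 = 6835, Σt^2·t = 785, Σt^2 = 103, Σt·t = 103, Σt = 11, Σ1 = 5.
Right-hand side: Σt^2·v = 11325, Σt·v = 1265, Σv = 171.
Normal equations: [[6835, 785, 103]; [785, 103, 11]; [103, 11, 5]]·[c₂, c₁, c₀]ᵀ = [11325, 1265, 171]ᵀ.
Row-reducing yields c₂ = 148154/74487, c₁ = -209710/74487, c₀ = -2055/3547.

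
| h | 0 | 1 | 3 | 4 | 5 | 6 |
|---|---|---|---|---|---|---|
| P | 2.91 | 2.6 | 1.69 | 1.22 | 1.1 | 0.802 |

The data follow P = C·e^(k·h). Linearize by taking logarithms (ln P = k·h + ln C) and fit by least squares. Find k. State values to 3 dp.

Let Y = ln P. Fitting Y = k·h + ln C by least squares:
AᵀA = [[87.0000, 19.0000]; [19.0000, 6]], rhs = [2.4778, 2.6219]ᵀ  (here Σh = 19.0000, Σ(h)² = 87.0000, Σln P = 2.6219, Σh·ln P = 2.4778).
Δ = 87.0000·6 − (19.0000)² = 161.0000; k = (2.4778·6 − 19.0000·2.6219)/161.0000 = -0.21708, ln C = (87.0000·2.6219 − 19.0000·2.4778)/161.0000 = 1.12440.

k = -0.217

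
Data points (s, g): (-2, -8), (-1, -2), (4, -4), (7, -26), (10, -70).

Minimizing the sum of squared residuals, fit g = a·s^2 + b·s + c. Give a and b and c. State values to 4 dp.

a = -0.9945, b = 2.8297, c = 1.6264

The normal equations are: 12674·a + 1398·b + 170·c = -8372;  1398·a + 170·b + 18·c = -880;  170·a + 18·b + 5·c = -110.
Solving the 3×3 system (Gaussian elimination) gives a = -181/182, b = 515/182, c = 148/91.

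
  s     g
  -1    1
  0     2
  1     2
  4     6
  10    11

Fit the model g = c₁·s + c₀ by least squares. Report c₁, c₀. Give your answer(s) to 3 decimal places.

With design matrix M, MᵀM = [[118, 14]; [14, 5]] and Mᵀg = [135, 22]ᵀ.
Δ = 118·5 − 14² = 394.
c₁ = (135·5 − 14·22)/394 = 367/394; c₀ = (118·22 − 14·135)/394 = 353/197.

c₁ = 0.931, c₀ = 1.792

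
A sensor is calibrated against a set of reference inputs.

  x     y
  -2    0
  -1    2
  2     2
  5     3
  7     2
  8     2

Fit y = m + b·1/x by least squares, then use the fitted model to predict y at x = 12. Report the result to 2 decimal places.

ŷ = 1.96

Entries of AᵀA: Σ1 = 6, Σ1/x = -149/280, Σ1/x·1/x = 123561/78400.
Right-hand side: Σy = 11, Σ1/x·y = 19/140.
AᵀA·[m, b]ᵀ = Aᵀy becomes [[6, -149/280]; [-149/280, 123561/78400]]·[m, b]ᵀ = [11, 19/140]ᵀ.
Eliminating b: (123561/78400)·(row 1) − (-149/280)·(row 2) gives (143833/15680)·m = (123561/78400)·11 − (-149/280)·(19/140) = 1364833/78400, so m = 1364833/719165.
Then b = ((19/140) − (-149/280)·(1364833/719165))/(123561/78400) = 104552/143833.
At x = 12: ŷ = (1364833/719165)·(1) + (104552/143833)·(1/12) = 4225189/2157495.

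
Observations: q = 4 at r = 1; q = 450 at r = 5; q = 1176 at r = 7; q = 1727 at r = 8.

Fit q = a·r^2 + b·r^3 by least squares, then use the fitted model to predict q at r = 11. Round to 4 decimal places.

q̂ = 4352.8437

Entries of AᵀA: Σr^2·r^2 = 7123, Σr^2·r^3 = 52701, Σr^3·r^3 = 395419.
For Aᵀq: Σr^2·q = 179406, Σr^3·q = 1343846.
So AᵀA·[a, b]ᵀ = Aᵀq: [[7123, 52701]; [52701, 395419]]·[a, b]ᵀ = [179406, 1343846]ᵀ.
Δ = 7123·395419 − 52701² = 39174136.
a = (179406·395419 − 52701·1343846)/39174136 = 29628267/9793534; b = (7123·1343846 − 52701·179406)/39174136 = 29334863/9793534.
At r = 11: q̂ = (29628267/9793534)·(121) + (29334863/9793534)·(1331) = 21314861480/4896767.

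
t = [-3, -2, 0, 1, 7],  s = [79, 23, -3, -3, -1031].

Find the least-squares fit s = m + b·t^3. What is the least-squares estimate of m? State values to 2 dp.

XᵀX·[m, b]ᵀ = Xᵀs reads: 5·m + 309·b = -935;  309·m + 118443·b = -355953.
Determinant 5·118443 − 309² = 496734.
m = ((-935)·118443 − 309·(-355953))/496734 = -125788/82789; b = (5·(-355953) − 309·(-935))/496734 = -248475/82789.

m = -1.52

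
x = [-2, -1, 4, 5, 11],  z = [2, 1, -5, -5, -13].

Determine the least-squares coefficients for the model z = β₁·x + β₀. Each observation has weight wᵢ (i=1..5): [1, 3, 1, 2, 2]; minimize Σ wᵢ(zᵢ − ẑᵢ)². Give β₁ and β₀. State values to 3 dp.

The normal equations are: 315·β₁ + 31·β₀ = -363;  31·β₁ + 9·β₀ = -36.
Eliminating β₀: 9·(row 1) − 31·(row 2) gives 1874·β₁ = 9·(-363) − 31·(-36) = -2151, so β₁ = -2151/1874.
Then β₀ = ((-36) − 31·(-2151/1874))/9 = -87/1874.

β₁ = -1.148, β₀ = -0.046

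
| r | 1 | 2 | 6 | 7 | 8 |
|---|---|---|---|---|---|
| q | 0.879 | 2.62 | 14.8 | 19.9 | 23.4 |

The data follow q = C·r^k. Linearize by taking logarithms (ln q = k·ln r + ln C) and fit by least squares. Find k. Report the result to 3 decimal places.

k = 1.587

With ln qᵢ as the transformed response and ln rᵢ as the regressor:
Σln r = 6.5103, Σ(ln r)² = 11.8015, Σln q = 9.6723, Σln r·ln q = 17.8713.
Normal system: [[11.8015, 6.5103]; [6.5103, 5]]·[k, ln C]ᵀ = [17.8713, 9.6723]ᵀ.
Slope k = (n·Σln r·ln q − Σln r·Σln q)/(n·Σ(ln r)² − (Σln r)²) = (5·17.8713 − 6.5103·9.6723)/16.6240 = 1.58732; ln C = (Σln q − k·Σln r)/n = -0.13232.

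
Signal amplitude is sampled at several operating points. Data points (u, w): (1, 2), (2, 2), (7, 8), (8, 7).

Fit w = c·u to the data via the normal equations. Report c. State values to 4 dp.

Sums needed: Σu·u = 118.
Moment sums: Σu·w = 118.
Normal equations: [[118]]·[c]ᵀ = [118]ᵀ.
Hence c = 118 / 118 ≈ 1.

c = 1.0000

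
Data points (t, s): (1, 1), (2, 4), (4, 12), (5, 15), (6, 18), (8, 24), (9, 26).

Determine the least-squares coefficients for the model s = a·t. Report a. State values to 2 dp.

Setting ∂/∂a … = 0 gives: 227·a = 666.
Hence a = 666 / 227 ≈ 2.93392.

a = 2.93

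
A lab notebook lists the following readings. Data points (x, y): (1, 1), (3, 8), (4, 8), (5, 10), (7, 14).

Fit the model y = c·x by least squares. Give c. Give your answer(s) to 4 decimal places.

c = 2.0500

Compute the Gram sums: Σx·x = 100.
For Aᵀy: Σx·y = 205.
c = 205/100 = 2.05.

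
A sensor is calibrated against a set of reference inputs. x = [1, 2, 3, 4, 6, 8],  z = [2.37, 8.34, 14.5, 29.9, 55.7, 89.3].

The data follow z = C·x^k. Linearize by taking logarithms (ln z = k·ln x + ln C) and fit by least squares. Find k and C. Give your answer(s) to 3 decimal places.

Let Y = ln z. Fitting Y = k·ln x + ln C by least squares:
Σln x = 7.0493, Σ(ln x)² = 11.1437, Σln z = 17.5679, Σln x·ln z = 25.6622.
Equations: 11.1437·k + 7.0493·ln C = 25.6622;  7.0493·k + 6·ln C = 17.5679.
Solving (det = 17.1702): k = 1.75492, ln C = 0.86618, so C = exp(0.86618) = 2.37781.

k = 1.755, C = 2.378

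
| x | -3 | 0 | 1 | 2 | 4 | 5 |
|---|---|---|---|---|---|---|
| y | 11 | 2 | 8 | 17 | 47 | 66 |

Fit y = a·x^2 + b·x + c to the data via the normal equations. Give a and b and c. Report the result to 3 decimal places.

Setting ∂/∂a … = 0 gives: 979·a + 171·b + 55·c = 2577;  171·a + 55·b + 9·c = 527;  55·a + 9·b + 6·c = 151.
Row-reducing yields a = 13745/7124, b = 22273/7124, c = 9941/3562.

a = 1.929, b = 3.126, c = 2.791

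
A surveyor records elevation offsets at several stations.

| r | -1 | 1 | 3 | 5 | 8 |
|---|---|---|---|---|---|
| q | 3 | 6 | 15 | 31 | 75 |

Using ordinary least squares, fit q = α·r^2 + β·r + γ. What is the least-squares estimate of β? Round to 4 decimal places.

Sums needed: Σr^2·r^2 = 4804, Σr^2·r = 664, Σr^2 = 100, Σr·r = 100, Σr = 16, Σ1 = 5.
Moment sums: Σr^2·q = 5719, Σr·q = 803, Σq = 130.
Row-reducing yields α = 23849/23124, β = 15265/23124, γ = 6283/1927.

β = 0.6601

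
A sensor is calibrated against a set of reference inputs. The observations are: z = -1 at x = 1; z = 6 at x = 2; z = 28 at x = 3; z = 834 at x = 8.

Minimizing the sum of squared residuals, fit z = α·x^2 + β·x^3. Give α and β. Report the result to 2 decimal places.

Forming MᵀM = [[4194, 33044]; [33044, 262938]] and Mᵀz = [53651, 427811]ᵀ gives MᵀM·[α, β]ᵀ = Mᵀz.
Eliminating β: 262938·(row 1) − 33044·(row 2) gives 10856036·α = 262938·53651 − 33044·427811 = -29700046, so α = -14850023/5428018.
Then β = (427811 − 33044·(-14850023/5428018))/262938 = 10697845/5428018.

α = -2.74, β = 1.97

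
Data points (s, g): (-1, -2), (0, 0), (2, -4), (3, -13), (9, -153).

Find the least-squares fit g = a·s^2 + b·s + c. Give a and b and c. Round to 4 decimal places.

a = -2.0681, b = 1.5087, c = 0.9710

Setting ∂/∂a … = 0 gives: 6659·a + 763·b + 95·c = -12528;  763·a + 95·b + 13·c = -1422;  95·a + 13·b + 5·c = -172.
(Σs^2·s^2 = 6659, Σs^2·s = 763, Σs^2 = 95, Σs·s = 95, Σs = 13, Σ1 = 5, Σs^2·g = -12528, Σs·g = -1422, Σg = -172.)
Row-reducing yields a = -26548/12837, b = 19367/12837, c = 4155/4279.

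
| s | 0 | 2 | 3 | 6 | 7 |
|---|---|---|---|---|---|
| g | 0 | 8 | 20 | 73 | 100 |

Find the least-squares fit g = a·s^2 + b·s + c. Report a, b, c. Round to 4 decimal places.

Compute the Gram sums: Σs^2·s^2 = 3794, Σs^2·s = 594, Σs^2 = 98, Σs·s = 98, Σs = 18, Σ1 = 5.
Right-hand side: Σs^2·g = 7740, Σs·g = 1214, Σg = 201.
Normal equations: [[3794, 594, 98]; [594, 98, 18]; [98, 18, 5]]·[a, b, c]ᵀ = [7740, 1214, 201]ᵀ.
Solving the 3×3 system (Gaussian elimination) gives a = 173/88, b = 43/88, c = -1/11.

a = 1.9659, b = 0.4886, c = -0.0909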